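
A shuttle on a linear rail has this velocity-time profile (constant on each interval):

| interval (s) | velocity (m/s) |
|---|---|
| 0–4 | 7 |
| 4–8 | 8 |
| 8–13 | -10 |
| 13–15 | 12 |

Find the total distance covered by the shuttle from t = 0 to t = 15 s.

134 m

Total distance travelled is ∫|v| dt — sum the magnitudes of each area piece.
0–4 s: |7| × 4 = 28 m
4–8 s: |8| × 4 = 32 m
8–13 s: |-10| × 5 = 50 m
13–15 s: |12| × 2 = 24 m
Total distance = 134 m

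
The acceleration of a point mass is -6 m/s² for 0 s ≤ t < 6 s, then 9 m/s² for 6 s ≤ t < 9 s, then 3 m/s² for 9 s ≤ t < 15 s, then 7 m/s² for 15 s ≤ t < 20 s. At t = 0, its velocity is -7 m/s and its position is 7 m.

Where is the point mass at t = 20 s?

On each constant-a segment, Δv = aΔt and Δx = v₀Δt + ½aΔt²; chain segment to segment.
0–6 s: v starts -7 m/s; Δx = -7·6 + ½·-6·6² = -150 m; v ends -43 m/s.
6–9 s: v starts -43 m/s; Δx = -43·3 + ½·9·3² = -88.5 m; v ends -16 m/s.
9–15 s: v starts -16 m/s; Δx = -16·6 + ½·3·6² = -42 m; v ends 2 m/s.
15–20 s: v starts 2 m/s; Δx = 2·5 + ½·7·5² = 97.5 m; v ends 37 m/s.
x(20) = 7 + Σ Δx = -176 m.

-176 m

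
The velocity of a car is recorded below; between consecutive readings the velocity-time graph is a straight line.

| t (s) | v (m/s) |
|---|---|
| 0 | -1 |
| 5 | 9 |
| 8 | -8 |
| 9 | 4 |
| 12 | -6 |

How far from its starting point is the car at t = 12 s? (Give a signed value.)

16.5 m

Displacement is the signed area under the v-t curve.
0–5 s: ½(-1 + 9)(5) = 20 m
5–8 s: ½(9 + -8)(3) = 1.5 m
8–9 s: ½(-8 + 4)(1) = -2 m
9–12 s: ½(4 + -6)(3) = -3 m
Net displacement = 16.5 m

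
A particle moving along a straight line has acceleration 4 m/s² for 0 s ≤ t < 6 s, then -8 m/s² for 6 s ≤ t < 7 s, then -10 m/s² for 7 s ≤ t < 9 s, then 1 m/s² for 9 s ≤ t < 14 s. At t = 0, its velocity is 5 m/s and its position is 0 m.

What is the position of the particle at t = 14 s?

On each constant-a segment, Δv = aΔt and Δx = v₀Δt + ½aΔt²; chain segment to segment.
0–6 s: v starts 5 m/s; Δx = 5·6 + ½·4·6² = 102 m; v ends 29 m/s.
6–7 s: v starts 29 m/s; Δx = 29·1 + ½·-8·1² = 25 m; v ends 21 m/s.
7–9 s: v starts 21 m/s; Δx = 21·2 + ½·-10·2² = 22 m; v ends 1 m/s.
9–14 s: v starts 1 m/s; Δx = 1·5 + ½·1·5² = 17.5 m; v ends 6 m/s.
x(14) = 0 + Σ Δx = 166.5 m.

166.5 m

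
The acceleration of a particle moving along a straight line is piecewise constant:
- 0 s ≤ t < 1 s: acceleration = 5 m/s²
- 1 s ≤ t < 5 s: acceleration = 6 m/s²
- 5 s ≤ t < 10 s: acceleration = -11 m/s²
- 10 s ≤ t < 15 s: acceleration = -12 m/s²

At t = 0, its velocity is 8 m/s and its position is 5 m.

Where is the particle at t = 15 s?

On each constant-a segment, Δv = aΔt and Δx = v₀Δt + ½aΔt²; chain segment to segment.
0–1 s: v starts 8 m/s; Δx = 8·1 + ½·5·1² = 10.5 m; v ends 13 m/s.
1–5 s: v starts 13 m/s; Δx = 13·4 + ½·6·4² = 100 m; v ends 37 m/s.
5–10 s: v starts 37 m/s; Δx = 37·5 + ½·-11·5² = 47.5 m; v ends -18 m/s.
10–15 s: v starts -18 m/s; Δx = -18·5 + ½·-12·5² = -240 m; v ends -78 m/s.
x(15) = 5 + Σ Δx = -77 m.

-77 m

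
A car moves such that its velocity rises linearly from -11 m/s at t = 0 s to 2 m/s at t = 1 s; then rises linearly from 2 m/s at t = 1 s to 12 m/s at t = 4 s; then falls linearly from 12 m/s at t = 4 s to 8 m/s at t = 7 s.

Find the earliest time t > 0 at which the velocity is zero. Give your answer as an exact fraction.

v changes sign on 0–1 s (from -11 to 2); the graph is linear there, so v = 0 at t = 0 + (11)·(1 − 0)/(2 − -11) = 11/13 s.

t = 11/13 s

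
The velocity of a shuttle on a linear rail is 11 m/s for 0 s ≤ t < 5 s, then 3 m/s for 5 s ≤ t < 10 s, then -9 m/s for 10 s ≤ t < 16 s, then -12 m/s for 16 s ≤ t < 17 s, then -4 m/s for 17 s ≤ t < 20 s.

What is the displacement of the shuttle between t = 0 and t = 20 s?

-8 m

Displacement is the signed area under the v-t curve.
0–5 s: 11 × 5 = 55 m
5–10 s: 3 × 5 = 15 m
10–16 s: -9 × 6 = -54 m
16–17 s: -12 × 1 = -12 m
17–20 s: -4 × 3 = -12 m
Net displacement = -8 m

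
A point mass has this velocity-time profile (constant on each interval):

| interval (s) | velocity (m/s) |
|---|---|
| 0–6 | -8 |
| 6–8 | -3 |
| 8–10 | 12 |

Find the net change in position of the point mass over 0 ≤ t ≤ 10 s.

-30 m

Net displacement equals the area under the velocity-time graph (areas below the axis count negative).
0–6 s: -8 × 6 = -48 m
6–8 s: -3 × 2 = -6 m
8–10 s: 12 × 2 = 24 m
Net displacement = -30 m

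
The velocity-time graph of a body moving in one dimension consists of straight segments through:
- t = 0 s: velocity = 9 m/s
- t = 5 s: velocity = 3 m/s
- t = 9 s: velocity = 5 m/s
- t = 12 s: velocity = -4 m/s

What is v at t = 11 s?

On 9–12 s the graph is linear from 5 to -4 m/s: v(11) = 5 + (-4 − 5)·(11 − 9)/(12 − 9) = -1 m/s.

-1 m/s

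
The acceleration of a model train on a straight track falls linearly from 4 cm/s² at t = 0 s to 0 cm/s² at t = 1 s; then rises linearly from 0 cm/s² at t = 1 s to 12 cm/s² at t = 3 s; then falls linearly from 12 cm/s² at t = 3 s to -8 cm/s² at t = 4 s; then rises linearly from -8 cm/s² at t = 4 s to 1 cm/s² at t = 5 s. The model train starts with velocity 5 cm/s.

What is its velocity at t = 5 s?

17.5 cm/s

Δv equals the area under the a-t graph; then v = v₀ + Δv.
0–1 s: ½(4 + 0)(1) = 2 cm/s
1–3 s: ½(0 + 12)(2) = 12 cm/s
3–4 s: ½(12 + -8)(1) = 2 cm/s
4–5 s: ½(-8 + 1)(1) = -3.5 cm/s
Δv = 12.5 cm/s, so v(5) = 5 + (12.5) = 17.5 cm/s.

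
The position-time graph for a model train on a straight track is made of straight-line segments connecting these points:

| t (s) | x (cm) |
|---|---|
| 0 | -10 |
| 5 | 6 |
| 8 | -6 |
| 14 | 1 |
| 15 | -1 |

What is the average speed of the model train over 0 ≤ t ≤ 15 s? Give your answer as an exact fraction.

Average speed = (total path length)/(elapsed time); on a piecewise-linear x-t graph the path length is Σ|Δx|.
0–5 s: |Δx| = |6 − -10| = 16 cm
5–8 s: |Δx| = |-6 − 6| = 12 cm
8–14 s: |Δx| = |1 − -6| = 7 cm
14–15 s: |Δx| = |-1 − 1| = 2 cm
Total path = 37 cm; average speed = 37/15 = 37/15 cm/s.

37/15 cm/s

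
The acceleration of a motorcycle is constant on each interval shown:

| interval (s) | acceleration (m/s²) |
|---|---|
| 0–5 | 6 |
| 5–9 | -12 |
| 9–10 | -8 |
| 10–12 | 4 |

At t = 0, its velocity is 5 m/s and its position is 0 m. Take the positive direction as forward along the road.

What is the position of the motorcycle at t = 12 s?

93 m

On each constant-a segment, Δv = aΔt and Δx = v₀Δt + ½aΔt²; chain segment to segment.
0–5 s: v starts 5 m/s; Δx = 5·5 + ½·6·5² = 100 m; v ends 35 m/s.
5–9 s: v starts 35 m/s; Δx = 35·4 + ½·-12·4² = 44 m; v ends -13 m/s.
9–10 s: v starts -13 m/s; Δx = -13·1 + ½·-8·1² = -17 m; v ends -21 m/s.
10–12 s: v starts -21 m/s; Δx = -21·2 + ½·4·2² = -34 m; v ends -13 m/s.
x(12) = 0 + Σ Δx = 93 m.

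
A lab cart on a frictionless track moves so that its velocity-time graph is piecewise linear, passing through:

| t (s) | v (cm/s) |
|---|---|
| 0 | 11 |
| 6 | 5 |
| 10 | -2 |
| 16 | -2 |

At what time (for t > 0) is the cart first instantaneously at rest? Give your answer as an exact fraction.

v changes sign on 6–10 s (from 5 to -2); the graph is linear there, so v = 0 at t = 6 + (-5)·(10 − 6)/(-2 − 5) = 62/7 s.

t = 62/7 s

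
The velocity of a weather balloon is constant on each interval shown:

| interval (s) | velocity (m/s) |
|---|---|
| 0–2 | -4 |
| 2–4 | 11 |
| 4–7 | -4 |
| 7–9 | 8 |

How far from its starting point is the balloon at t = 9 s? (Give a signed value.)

18 m

Displacement is the signed area under the v-t curve.
0–2 s: -4 × 2 = -8 m
2–4 s: 11 × 2 = 22 m
4–7 s: -4 × 3 = -12 m
7–9 s: 8 × 2 = 16 m
Net displacement = 18 m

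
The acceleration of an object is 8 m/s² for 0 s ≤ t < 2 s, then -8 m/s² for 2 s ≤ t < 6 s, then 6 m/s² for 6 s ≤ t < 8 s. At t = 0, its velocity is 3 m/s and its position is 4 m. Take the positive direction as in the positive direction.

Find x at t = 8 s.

On each constant-a segment, Δv = aΔt and Δx = v₀Δt + ½aΔt²; chain segment to segment.
0–2 s: v starts 3 m/s; Δx = 3·2 + ½·8·2² = 22 m; v ends 19 m/s.
2–6 s: v starts 19 m/s; Δx = 19·4 + ½·-8·4² = 12 m; v ends -13 m/s.
6–8 s: v starts -13 m/s; Δx = -13·2 + ½·6·2² = -14 m; v ends -1 m/s.
x(8) = 4 + Σ Δx = 24 m.

24 m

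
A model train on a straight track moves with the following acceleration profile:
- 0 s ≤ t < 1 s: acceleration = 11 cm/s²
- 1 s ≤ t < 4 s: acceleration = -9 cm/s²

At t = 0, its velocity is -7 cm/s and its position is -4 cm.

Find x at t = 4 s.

-34 cm

On each constant-a segment, Δv = aΔt and Δx = v₀Δt + ½aΔt²; chain segment to segment.
0–1 s: v starts -7 cm/s; Δx = -7·1 + ½·11·1² = -1.5 cm; v ends 4 cm/s.
1–4 s: v starts 4 cm/s; Δx = 4·3 + ½·-9·3² = -28.5 cm; v ends -23 cm/s.
x(4) = -4 + Σ Δx = -34 cm.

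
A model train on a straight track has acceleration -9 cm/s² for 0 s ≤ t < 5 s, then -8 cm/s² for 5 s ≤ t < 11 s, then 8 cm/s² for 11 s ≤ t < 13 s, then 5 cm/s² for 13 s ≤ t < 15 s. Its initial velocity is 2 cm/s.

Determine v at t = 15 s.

-65 cm/s

Δv equals the area under the a-t graph; then v = v₀ + Δv.
0–5 s: -9 × 5 = -45 cm/s
5–11 s: -8 × 6 = -48 cm/s
11–13 s: 8 × 2 = 16 cm/s
13–15 s: 5 × 2 = 10 cm/s
Δv = -67 cm/s, so v(15) = 2 + (-67) = -65 cm/s.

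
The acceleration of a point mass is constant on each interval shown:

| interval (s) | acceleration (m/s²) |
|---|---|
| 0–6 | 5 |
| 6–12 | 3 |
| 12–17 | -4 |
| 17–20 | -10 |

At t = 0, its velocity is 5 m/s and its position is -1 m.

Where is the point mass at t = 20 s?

On each constant-a segment, Δv = aΔt and Δx = v₀Δt + ½aΔt²; chain segment to segment.
0–6 s: v starts 5 m/s; Δx = 5·6 + ½·5·6² = 120 m; v ends 35 m/s.
6–12 s: v starts 35 m/s; Δx = 35·6 + ½·3·6² = 264 m; v ends 53 m/s.
12–17 s: v starts 53 m/s; Δx = 53·5 + ½·-4·5² = 215 m; v ends 33 m/s.
17–20 s: v starts 33 m/s; Δx = 33·3 + ½·-10·3² = 54 m; v ends 3 m/s.
x(20) = -1 + Σ Δx = 652 m.

652 m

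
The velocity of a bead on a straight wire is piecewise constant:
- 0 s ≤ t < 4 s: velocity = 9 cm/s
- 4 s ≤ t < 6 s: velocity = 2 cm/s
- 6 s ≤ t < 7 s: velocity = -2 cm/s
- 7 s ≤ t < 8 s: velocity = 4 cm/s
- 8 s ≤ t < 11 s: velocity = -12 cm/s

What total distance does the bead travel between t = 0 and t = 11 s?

Total distance travelled is ∫|v| dt — sum the magnitudes of each area piece.
0–4 s: |9| × 4 = 36 cm
4–6 s: |2| × 2 = 4 cm
6–7 s: |-2| × 1 = 2 cm
7–8 s: |4| × 1 = 4 cm
8–11 s: |-12| × 3 = 36 cm
Total distance = 82 cm

82 cm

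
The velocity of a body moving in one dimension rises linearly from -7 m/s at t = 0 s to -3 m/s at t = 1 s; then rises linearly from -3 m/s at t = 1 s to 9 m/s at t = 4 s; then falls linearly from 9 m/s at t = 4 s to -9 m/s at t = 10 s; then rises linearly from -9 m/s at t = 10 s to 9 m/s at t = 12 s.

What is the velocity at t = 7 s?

On 4–10 s the graph is linear from 9 to -9 m/s: v(7) = 9 + (-9 − 9)·(7 − 4)/(10 − 4) = 0 m/s.

0 m/s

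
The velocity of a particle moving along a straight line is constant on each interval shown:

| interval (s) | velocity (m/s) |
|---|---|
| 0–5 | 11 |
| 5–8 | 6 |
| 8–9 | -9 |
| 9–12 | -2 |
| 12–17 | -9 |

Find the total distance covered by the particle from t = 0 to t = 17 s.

Total distance travelled is ∫|v| dt — sum the magnitudes of each area piece.
0–5 s: |11| × 5 = 55 m
5–8 s: |6| × 3 = 18 m
8–9 s: |-9| × 1 = 9 m
9–12 s: |-2| × 3 = 6 m
12–17 s: |-9| × 5 = 45 m
Total distance = 133 m

133 m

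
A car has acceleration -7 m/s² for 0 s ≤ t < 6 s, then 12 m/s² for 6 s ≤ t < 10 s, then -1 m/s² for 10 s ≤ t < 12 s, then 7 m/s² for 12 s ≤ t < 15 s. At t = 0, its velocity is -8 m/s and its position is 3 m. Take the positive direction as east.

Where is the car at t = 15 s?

-261.5 m

On each constant-a segment, Δv = aΔt and Δx = v₀Δt + ½aΔt²; chain segment to segment.
0–6 s: v starts -8 m/s; Δx = -8·6 + ½·-7·6² = -174 m; v ends -50 m/s.
6–10 s: v starts -50 m/s; Δx = -50·4 + ½·12·4² = -104 m; v ends -2 m/s.
10–12 s: v starts -2 m/s; Δx = -2·2 + ½·-1·2² = -6 m; v ends -4 m/s.
12–15 s: v starts -4 m/s; Δx = -4·3 + ½·7·3² = 19.5 m; v ends 17 m/s.
x(15) = 3 + Σ Δx = -261.5 m.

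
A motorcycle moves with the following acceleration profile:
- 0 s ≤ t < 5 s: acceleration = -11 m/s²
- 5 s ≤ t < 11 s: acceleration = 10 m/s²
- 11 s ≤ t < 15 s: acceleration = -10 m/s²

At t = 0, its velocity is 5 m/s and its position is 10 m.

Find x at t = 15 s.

-262.5 m

On each constant-a segment, Δv = aΔt and Δx = v₀Δt + ½aΔt²; chain segment to segment.
0–5 s: v starts 5 m/s; Δx = 5·5 + ½·-11·5² = -112.5 m; v ends -50 m/s.
5–11 s: v starts -50 m/s; Δx = -50·6 + ½·10·6² = -120 m; v ends 10 m/s.
11–15 s: v starts 10 m/s; Δx = 10·4 + ½·-10·4² = -40 m; v ends -30 m/s.
x(15) = 10 + Σ Δx = -262.5 m.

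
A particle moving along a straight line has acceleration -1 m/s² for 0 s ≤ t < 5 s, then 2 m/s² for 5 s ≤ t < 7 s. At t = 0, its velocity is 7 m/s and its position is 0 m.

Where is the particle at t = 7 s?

On each constant-a segment, Δv = aΔt and Δx = v₀Δt + ½aΔt²; chain segment to segment.
0–5 s: v starts 7 m/s; Δx = 7·5 + ½·-1·5² = 22.5 m; v ends 2 m/s.
5–7 s: v starts 2 m/s; Δx = 2·2 + ½·2·2² = 8 m; v ends 6 m/s.
x(7) = 0 + Σ Δx = 30.5 m.

30.5 m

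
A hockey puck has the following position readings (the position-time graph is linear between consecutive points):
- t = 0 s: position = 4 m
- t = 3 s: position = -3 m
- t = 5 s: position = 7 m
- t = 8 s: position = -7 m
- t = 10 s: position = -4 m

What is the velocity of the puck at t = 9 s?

1.5 m/s

Velocity is the slope of the x-t graph on 8–10 s: (-4 − -7)/(10 − 8) = 1.5 m/s.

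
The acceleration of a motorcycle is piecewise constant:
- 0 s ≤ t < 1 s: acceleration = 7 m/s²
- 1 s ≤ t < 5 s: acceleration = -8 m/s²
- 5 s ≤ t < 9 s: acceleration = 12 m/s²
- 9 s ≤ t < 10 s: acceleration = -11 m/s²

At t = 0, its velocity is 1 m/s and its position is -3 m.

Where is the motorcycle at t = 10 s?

On each constant-a segment, Δv = aΔt and Δx = v₀Δt + ½aΔt²; chain segment to segment.
0–1 s: v starts 1 m/s; Δx = 1·1 + ½·7·1² = 4.5 m; v ends 8 m/s.
1–5 s: v starts 8 m/s; Δx = 8·4 + ½·-8·4² = -32 m; v ends -24 m/s.
5–9 s: v starts -24 m/s; Δx = -24·4 + ½·12·4² = 0 m; v ends 24 m/s.
9–10 s: v starts 24 m/s; Δx = 24·1 + ½·-11·1² = 18.5 m; v ends 13 m/s.
x(10) = -3 + Σ Δx = -12 m.

-12 m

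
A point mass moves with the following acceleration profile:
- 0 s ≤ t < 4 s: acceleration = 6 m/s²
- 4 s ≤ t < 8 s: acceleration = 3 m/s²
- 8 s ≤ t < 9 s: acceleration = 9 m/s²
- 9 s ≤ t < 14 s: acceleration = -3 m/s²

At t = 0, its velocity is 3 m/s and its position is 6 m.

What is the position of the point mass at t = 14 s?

On each constant-a segment, Δv = aΔt and Δx = v₀Δt + ½aΔt²; chain segment to segment.
0–4 s: v starts 3 m/s; Δx = 3·4 + ½·6·4² = 60 m; v ends 27 m/s.
4–8 s: v starts 27 m/s; Δx = 27·4 + ½·3·4² = 132 m; v ends 39 m/s.
8–9 s: v starts 39 m/s; Δx = 39·1 + ½·9·1² = 43.5 m; v ends 48 m/s.
9–14 s: v starts 48 m/s; Δx = 48·5 + ½·-3·5² = 202.5 m; v ends 33 m/s.
x(14) = 6 + Σ Δx = 444 m.

444 m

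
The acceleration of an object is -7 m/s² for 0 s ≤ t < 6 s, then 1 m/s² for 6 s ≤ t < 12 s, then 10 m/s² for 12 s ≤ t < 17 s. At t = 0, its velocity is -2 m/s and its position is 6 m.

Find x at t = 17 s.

-443 m

On each constant-a segment, Δv = aΔt and Δx = v₀Δt + ½aΔt²; chain segment to segment.
0–6 s: v starts -2 m/s; Δx = -2·6 + ½·-7·6² = -138 m; v ends -44 m/s.
6–12 s: v starts -44 m/s; Δx = -44·6 + ½·1·6² = -246 m; v ends -38 m/s.
12–17 s: v starts -38 m/s; Δx = -38·5 + ½·10·5² = -65 m; v ends 12 m/s.
x(17) = 6 + Σ Δx = -443 m.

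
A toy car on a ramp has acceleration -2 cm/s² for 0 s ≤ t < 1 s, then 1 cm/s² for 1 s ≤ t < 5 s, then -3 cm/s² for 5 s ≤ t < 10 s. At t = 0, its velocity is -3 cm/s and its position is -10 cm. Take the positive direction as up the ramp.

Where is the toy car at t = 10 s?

On each constant-a segment, Δv = aΔt and Δx = v₀Δt + ½aΔt²; chain segment to segment.
0–1 s: v starts -3 cm/s; Δx = -3·1 + ½·-2·1² = -4 cm; v ends -5 cm/s.
1–5 s: v starts -5 cm/s; Δx = -5·4 + ½·1·4² = -12 cm; v ends -1 cm/s.
5–10 s: v starts -1 cm/s; Δx = -1·5 + ½·-3·5² = -42.5 cm; v ends -16 cm/s.
x(10) = -10 + Σ Δx = -68.5 cm.

-68.5 cm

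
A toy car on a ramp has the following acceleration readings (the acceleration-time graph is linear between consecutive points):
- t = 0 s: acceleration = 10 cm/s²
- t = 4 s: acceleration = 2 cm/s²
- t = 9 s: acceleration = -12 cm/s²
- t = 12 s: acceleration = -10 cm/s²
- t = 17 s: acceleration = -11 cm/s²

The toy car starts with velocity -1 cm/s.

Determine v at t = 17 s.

-87.5 cm/s

Δv equals the area under the a-t graph; then v = v₀ + Δv.
0–4 s: ½(10 + 2)(4) = 24 cm/s
4–9 s: ½(2 + -12)(5) = -25 cm/s
9–12 s: ½(-12 + -10)(3) = -33 cm/s
12–17 s: ½(-10 + -11)(5) = -52.5 cm/s
Δv = -86.5 cm/s, so v(17) = -1 + (-86.5) = -87.5 cm/s.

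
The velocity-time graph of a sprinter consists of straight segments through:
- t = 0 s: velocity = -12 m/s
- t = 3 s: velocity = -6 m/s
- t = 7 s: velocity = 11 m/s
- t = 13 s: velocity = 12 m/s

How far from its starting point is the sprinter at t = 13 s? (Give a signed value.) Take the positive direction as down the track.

Displacement is the signed area under the v-t curve.
0–3 s: ½(-12 + -6)(3) = -27 m
3–7 s: ½(-6 + 11)(4) = 10 m
7–13 s: ½(11 + 12)(6) = 69 m
Net displacement = 52 m

52 m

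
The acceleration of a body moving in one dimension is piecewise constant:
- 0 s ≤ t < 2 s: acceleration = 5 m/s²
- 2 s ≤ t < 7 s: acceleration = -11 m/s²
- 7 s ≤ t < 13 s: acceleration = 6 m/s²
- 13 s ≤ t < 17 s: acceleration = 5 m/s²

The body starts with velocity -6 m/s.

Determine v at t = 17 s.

Δv equals the area under the a-t graph; then v = v₀ + Δv.
0–2 s: 5 × 2 = 10 m/s
2–7 s: -11 × 5 = -55 m/s
7–13 s: 6 × 6 = 36 m/s
13–17 s: 5 × 4 = 20 m/s
Δv = 11 m/s, so v(17) = -6 + (11) = 5 m/s.

5 m/s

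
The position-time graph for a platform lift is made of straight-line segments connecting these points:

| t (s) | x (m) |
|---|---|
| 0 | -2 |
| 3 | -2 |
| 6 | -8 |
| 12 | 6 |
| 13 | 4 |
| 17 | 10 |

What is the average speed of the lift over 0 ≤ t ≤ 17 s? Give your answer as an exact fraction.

28/17 m/s

Average speed = (total path length)/(elapsed time); on a piecewise-linear x-t graph the path length is Σ|Δx|.
0–3 s: |Δx| = |-2 − -2| = 0 m
3–6 s: |Δx| = |-8 − -2| = 6 m
6–12 s: |Δx| = |6 − -8| = 14 m
12–13 s: |Δx| = |4 − 6| = 2 m
13–17 s: |Δx| = |10 − 4| = 6 m
Total path = 28 m; average speed = 28/17 = 28/17 m/s.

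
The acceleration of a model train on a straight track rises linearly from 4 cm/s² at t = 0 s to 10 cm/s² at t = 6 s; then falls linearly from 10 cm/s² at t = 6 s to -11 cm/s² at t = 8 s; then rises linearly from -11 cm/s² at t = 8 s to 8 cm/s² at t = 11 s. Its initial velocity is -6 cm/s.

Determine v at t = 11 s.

30.5 cm/s

Δv equals the area under the a-t graph; then v = v₀ + Δv.
0–6 s: ½(4 + 10)(6) = 42 cm/s
6–8 s: ½(10 + -11)(2) = -1 cm/s
8–11 s: ½(-11 + 8)(3) = -4.5 cm/s
Δv = 36.5 cm/s, so v(11) = -6 + (36.5) = 30.5 cm/s.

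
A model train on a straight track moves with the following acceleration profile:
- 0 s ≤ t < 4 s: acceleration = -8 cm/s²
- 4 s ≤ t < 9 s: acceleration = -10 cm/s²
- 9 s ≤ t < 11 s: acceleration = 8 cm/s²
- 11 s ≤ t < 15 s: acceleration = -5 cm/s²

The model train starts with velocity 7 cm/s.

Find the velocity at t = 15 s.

Δv equals the area under the a-t graph; then v = v₀ + Δv.
0–4 s: -8 × 4 = -32 cm/s
4–9 s: -10 × 5 = -50 cm/s
9–11 s: 8 × 2 = 16 cm/s
11–15 s: -5 × 4 = -20 cm/s
Δv = -86 cm/s, so v(15) = 7 + (-86) = -79 cm/s.

-79 cm/s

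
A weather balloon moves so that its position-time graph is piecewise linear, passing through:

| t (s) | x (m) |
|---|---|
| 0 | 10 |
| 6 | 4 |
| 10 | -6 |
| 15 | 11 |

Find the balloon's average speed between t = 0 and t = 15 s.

Average speed = (total path length)/(elapsed time); on a piecewise-linear x-t graph the path length is Σ|Δx|.
0–6 s: |Δx| = |4 − 10| = 6 m
6–10 s: |Δx| = |-6 − 4| = 10 m
10–15 s: |Δx| = |11 − -6| = 17 m
Total path = 33 m; average speed = 33/15 = 2.2 m/s.

2.2 m/s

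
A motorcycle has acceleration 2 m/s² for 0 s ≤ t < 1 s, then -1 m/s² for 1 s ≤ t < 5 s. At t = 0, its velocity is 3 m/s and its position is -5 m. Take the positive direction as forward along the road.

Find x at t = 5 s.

11 m

On each constant-a segment, Δv = aΔt and Δx = v₀Δt + ½aΔt²; chain segment to segment.
0–1 s: v starts 3 m/s; Δx = 3·1 + ½·2·1² = 4 m; v ends 5 m/s.
1–5 s: v starts 5 m/s; Δx = 5·4 + ½·-1·4² = 12 m; v ends 1 m/s.
x(5) = -5 + Σ Δx = 11 m.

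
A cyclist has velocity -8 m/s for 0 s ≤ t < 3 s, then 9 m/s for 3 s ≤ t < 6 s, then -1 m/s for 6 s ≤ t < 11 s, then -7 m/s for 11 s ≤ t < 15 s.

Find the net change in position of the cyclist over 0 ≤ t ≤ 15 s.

Net displacement equals the area under the velocity-time graph (areas below the axis count negative).
0–3 s: -8 × 3 = -24 m
3–6 s: 9 × 3 = 27 m
6–11 s: -1 × 5 = -5 m
11–15 s: -7 × 4 = -28 m
Net displacement = -30 m

-30 m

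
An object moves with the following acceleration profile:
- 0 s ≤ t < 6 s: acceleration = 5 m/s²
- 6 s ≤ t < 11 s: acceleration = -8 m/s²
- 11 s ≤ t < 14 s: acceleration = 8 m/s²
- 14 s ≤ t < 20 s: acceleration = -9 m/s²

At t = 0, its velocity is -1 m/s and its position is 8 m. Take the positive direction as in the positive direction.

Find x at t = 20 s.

On each constant-a segment, Δv = aΔt and Δx = v₀Δt + ½aΔt²; chain segment to segment.
0–6 s: v starts -1 m/s; Δx = -1·6 + ½·5·6² = 84 m; v ends 29 m/s.
6–11 s: v starts 29 m/s; Δx = 29·5 + ½·-8·5² = 45 m; v ends -11 m/s.
11–14 s: v starts -11 m/s; Δx = -11·3 + ½·8·3² = 3 m; v ends 13 m/s.
14–20 s: v starts 13 m/s; Δx = 13·6 + ½·-9·6² = -84 m; v ends -41 m/s.
x(20) = 8 + Σ Δx = 56 m.

56 m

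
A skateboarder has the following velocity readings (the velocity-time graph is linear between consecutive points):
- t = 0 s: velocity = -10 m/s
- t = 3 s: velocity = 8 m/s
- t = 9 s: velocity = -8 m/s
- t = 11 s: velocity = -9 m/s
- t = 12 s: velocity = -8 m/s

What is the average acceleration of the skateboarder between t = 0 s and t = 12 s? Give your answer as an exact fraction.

Average acceleration = Δv/Δt = (-8 − -10)/(12 − 0) = 1/6 m/s².

1/6 m/s²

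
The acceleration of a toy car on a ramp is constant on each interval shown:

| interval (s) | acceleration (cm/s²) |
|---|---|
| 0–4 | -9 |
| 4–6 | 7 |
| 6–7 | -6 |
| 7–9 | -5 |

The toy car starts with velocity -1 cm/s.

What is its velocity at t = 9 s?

Δv equals the area under the a-t graph; then v = v₀ + Δv.
0–4 s: -9 × 4 = -36 cm/s
4–6 s: 7 × 2 = 14 cm/s
6–7 s: -6 × 1 = -6 cm/s
7–9 s: -5 × 2 = -10 cm/s
Δv = -38 cm/s, so v(9) = -1 + (-38) = -39 cm/s.

-39 cm/s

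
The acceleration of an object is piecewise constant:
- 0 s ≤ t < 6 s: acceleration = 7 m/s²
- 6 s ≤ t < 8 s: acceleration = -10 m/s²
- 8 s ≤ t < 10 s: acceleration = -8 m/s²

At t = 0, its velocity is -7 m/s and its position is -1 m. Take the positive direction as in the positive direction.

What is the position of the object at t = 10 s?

147 m

On each constant-a segment, Δv = aΔt and Δx = v₀Δt + ½aΔt²; chain segment to segment.
0–6 s: v starts -7 m/s; Δx = -7·6 + ½·7·6² = 84 m; v ends 35 m/s.
6–8 s: v starts 35 m/s; Δx = 35·2 + ½·-10·2² = 50 m; v ends 15 m/s.
8–10 s: v starts 15 m/s; Δx = 15·2 + ½·-8·2² = 14 m; v ends -1 m/s.
x(10) = -1 + Σ Δx = 147 m.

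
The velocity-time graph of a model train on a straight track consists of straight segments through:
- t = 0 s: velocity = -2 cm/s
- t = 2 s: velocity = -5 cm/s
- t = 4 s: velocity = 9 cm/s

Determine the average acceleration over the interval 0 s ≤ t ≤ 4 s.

2.75 cm/s²

Average acceleration = Δv/Δt = (9 − -2)/(4 − 0) = 2.75 cm/s².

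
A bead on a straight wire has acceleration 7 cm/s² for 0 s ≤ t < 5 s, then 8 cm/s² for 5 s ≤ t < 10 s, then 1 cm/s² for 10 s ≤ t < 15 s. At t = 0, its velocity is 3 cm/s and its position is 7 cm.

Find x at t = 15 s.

On each constant-a segment, Δv = aΔt and Δx = v₀Δt + ½aΔt²; chain segment to segment.
0–5 s: v starts 3 cm/s; Δx = 3·5 + ½·7·5² = 102.5 cm; v ends 38 cm/s.
5–10 s: v starts 38 cm/s; Δx = 38·5 + ½·8·5² = 290 cm; v ends 78 cm/s.
10–15 s: v starts 78 cm/s; Δx = 78·5 + ½·1·5² = 402.5 cm; v ends 83 cm/s.
x(15) = 7 + Σ Δx = 802 cm.

802 cm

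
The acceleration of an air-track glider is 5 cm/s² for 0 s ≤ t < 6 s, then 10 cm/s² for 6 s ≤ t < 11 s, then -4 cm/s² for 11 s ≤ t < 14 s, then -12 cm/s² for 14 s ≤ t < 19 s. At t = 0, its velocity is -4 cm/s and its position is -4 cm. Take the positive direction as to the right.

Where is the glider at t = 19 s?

On each constant-a segment, Δv = aΔt and Δx = v₀Δt + ½aΔt²; chain segment to segment.
0–6 s: v starts -4 cm/s; Δx = -4·6 + ½·5·6² = 66 cm; v ends 26 cm/s.
6–11 s: v starts 26 cm/s; Δx = 26·5 + ½·10·5² = 255 cm; v ends 76 cm/s.
11–14 s: v starts 76 cm/s; Δx = 76·3 + ½·-4·3² = 210 cm; v ends 64 cm/s.
14–19 s: v starts 64 cm/s; Δx = 64·5 + ½·-12·5² = 170 cm; v ends 4 cm/s.
x(19) = -4 + Σ Δx = 697 cm.

697 cm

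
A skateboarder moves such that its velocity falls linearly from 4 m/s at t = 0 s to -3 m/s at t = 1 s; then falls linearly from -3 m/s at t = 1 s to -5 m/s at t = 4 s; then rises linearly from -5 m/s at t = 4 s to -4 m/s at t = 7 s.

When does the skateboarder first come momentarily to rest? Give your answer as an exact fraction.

v changes sign on 0–1 s (from 4 to -3); the graph is linear there, so v = 0 at t = 0 + (-4)·(1 − 0)/(-3 − 4) = 4/7 s.

t = 4/7 s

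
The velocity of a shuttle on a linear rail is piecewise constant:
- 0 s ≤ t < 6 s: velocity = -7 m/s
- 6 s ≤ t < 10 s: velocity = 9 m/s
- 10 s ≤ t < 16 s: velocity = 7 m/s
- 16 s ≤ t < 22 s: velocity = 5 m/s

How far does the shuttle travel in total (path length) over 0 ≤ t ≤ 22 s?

Total distance travelled is ∫|v| dt — sum the magnitudes of each area piece.
0–6 s: |-7| × 6 = 42 m
6–10 s: |9| × 4 = 36 m
10–16 s: |7| × 6 = 42 m
16–22 s: |5| × 6 = 30 m
Total distance = 150 m

150 m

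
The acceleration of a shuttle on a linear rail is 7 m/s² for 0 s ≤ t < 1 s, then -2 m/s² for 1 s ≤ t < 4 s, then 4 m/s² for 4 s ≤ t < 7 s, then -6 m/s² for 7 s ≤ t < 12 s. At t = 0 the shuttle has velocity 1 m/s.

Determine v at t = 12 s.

Δv equals the area under the a-t graph; then v = v₀ + Δv.
0–1 s: 7 × 1 = 7 m/s
1–4 s: -2 × 3 = -6 m/s
4–7 s: 4 × 3 = 12 m/s
7–12 s: -6 × 5 = -30 m/s
Δv = -17 m/s, so v(12) = 1 + (-17) = -16 m/s.

-16 m/s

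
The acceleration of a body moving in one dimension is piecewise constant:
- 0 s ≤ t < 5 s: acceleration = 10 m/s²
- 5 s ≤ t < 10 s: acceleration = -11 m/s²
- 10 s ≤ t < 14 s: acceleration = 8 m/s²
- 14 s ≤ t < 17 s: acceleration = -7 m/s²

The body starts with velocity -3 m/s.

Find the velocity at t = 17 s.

Δv equals the area under the a-t graph; then v = v₀ + Δv.
0–5 s: 10 × 5 = 50 m/s
5–10 s: -11 × 5 = -55 m/s
10–14 s: 8 × 4 = 32 m/s
14–17 s: -7 × 3 = -21 m/s
Δv = 6 m/s, so v(17) = -3 + (6) = 3 m/s.

3 m/s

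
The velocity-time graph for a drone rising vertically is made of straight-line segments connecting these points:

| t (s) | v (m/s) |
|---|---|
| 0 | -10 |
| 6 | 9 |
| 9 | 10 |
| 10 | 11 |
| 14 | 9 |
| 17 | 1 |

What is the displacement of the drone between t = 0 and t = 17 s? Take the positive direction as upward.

Net displacement equals the area under the velocity-time graph (areas below the axis count negative).
0–6 s: ½(-10 + 9)(6) = -3 m
6–9 s: ½(9 + 10)(3) = 28.5 m
9–10 s: ½(10 + 11)(1) = 10.5 m
10–14 s: ½(11 + 9)(4) = 40 m
14–17 s: ½(9 + 1)(3) = 15 m
Net displacement = 91 m

91 m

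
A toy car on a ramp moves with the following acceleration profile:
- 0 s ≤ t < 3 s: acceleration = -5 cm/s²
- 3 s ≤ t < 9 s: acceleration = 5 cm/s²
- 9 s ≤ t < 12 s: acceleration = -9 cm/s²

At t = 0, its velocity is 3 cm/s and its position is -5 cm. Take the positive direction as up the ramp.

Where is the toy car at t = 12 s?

13 cm

On each constant-a segment, Δv = aΔt and Δx = v₀Δt + ½aΔt²; chain segment to segment.
0–3 s: v starts 3 cm/s; Δx = 3·3 + ½·-5·3² = -13.5 cm; v ends -12 cm/s.
3–9 s: v starts -12 cm/s; Δx = -12·6 + ½·5·6² = 18 cm; v ends 18 cm/s.
9–12 s: v starts 18 cm/s; Δx = 18·3 + ½·-9·3² = 13.5 cm; v ends -9 cm/s.
x(12) = -5 + Σ Δx = 13 cm.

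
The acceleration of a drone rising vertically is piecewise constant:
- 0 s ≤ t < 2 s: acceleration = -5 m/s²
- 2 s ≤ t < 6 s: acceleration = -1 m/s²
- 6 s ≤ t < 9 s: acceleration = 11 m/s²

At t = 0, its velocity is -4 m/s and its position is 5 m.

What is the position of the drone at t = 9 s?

-81.5 m

On each constant-a segment, Δv = aΔt and Δx = v₀Δt + ½aΔt²; chain segment to segment.
0–2 s: v starts -4 m/s; Δx = -4·2 + ½·-5·2² = -18 m; v ends -14 m/s.
2–6 s: v starts -14 m/s; Δx = -14·4 + ½·-1·4² = -64 m; v ends -18 m/s.
6–9 s: v starts -18 m/s; Δx = -18·3 + ½·11·3² = -4.5 m; v ends 15 m/s.
x(9) = 5 + Σ Δx = -81.5 m.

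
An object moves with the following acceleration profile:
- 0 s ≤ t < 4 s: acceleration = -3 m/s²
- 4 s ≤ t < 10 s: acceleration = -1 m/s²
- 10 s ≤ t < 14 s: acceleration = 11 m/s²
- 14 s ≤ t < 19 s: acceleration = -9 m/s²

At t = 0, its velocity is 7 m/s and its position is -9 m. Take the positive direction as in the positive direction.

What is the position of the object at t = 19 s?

On each constant-a segment, Δv = aΔt and Δx = v₀Δt + ½aΔt²; chain segment to segment.
0–4 s: v starts 7 m/s; Δx = 7·4 + ½·-3·4² = 4 m; v ends -5 m/s.
4–10 s: v starts -5 m/s; Δx = -5·6 + ½·-1·6² = -48 m; v ends -11 m/s.
10–14 s: v starts -11 m/s; Δx = -11·4 + ½·11·4² = 44 m; v ends 33 m/s.
14–19 s: v starts 33 m/s; Δx = 33·5 + ½·-9·5² = 52.5 m; v ends -12 m/s.
x(19) = -9 + Σ Δx = 43.5 m.

43.5 m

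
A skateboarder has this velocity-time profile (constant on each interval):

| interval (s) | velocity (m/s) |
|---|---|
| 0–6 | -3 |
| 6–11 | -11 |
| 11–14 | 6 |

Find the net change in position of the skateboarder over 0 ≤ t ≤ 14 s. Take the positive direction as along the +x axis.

Net displacement equals the area under the velocity-time graph (areas below the axis count negative).
0–6 s: -3 × 6 = -18 m
6–11 s: -11 × 5 = -55 m
11–14 s: 6 × 3 = 18 m
Net displacement = -55 m

-55 m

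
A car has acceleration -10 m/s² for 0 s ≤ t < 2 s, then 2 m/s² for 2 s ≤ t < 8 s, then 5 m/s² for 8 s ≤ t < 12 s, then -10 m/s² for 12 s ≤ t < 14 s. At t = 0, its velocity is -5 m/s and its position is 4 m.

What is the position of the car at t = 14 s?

On each constant-a segment, Δv = aΔt and Δx = v₀Δt + ½aΔt²; chain segment to segment.
0–2 s: v starts -5 m/s; Δx = -5·2 + ½·-10·2² = -30 m; v ends -25 m/s.
2–8 s: v starts -25 m/s; Δx = -25·6 + ½·2·6² = -114 m; v ends -13 m/s.
8–12 s: v starts -13 m/s; Δx = -13·4 + ½·5·4² = -12 m; v ends 7 m/s.
12–14 s: v starts 7 m/s; Δx = 7·2 + ½·-10·2² = -6 m; v ends -13 m/s.
x(14) = 4 + Σ Δx = -158 m.

-158 m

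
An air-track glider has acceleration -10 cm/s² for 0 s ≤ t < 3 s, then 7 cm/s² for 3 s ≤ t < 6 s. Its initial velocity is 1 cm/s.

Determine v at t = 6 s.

Δv equals the area under the a-t graph; then v = v₀ + Δv.
0–3 s: -10 × 3 = -30 cm/s
3–6 s: 7 × 3 = 21 cm/s
Δv = -9 cm/s, so v(6) = 1 + (-9) = -8 cm/s.

-8 cm/s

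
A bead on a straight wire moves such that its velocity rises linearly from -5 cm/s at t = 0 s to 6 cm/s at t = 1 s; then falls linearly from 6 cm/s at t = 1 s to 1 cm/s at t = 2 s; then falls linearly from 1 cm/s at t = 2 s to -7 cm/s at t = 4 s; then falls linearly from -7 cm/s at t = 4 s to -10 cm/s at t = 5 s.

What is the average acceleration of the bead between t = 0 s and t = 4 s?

-0.5 cm/s²

Average acceleration = Δv/Δt = (-7 − -5)/(4 − 0) = -0.5 cm/s².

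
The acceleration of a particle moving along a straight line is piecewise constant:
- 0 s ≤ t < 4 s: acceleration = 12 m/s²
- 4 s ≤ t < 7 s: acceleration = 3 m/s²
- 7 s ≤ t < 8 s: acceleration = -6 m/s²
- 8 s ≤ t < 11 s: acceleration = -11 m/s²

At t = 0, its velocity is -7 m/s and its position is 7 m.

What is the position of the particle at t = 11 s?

On each constant-a segment, Δv = aΔt and Δx = v₀Δt + ½aΔt²; chain segment to segment.
0–4 s: v starts -7 m/s; Δx = -7·4 + ½·12·4² = 68 m; v ends 41 m/s.
4–7 s: v starts 41 m/s; Δx = 41·3 + ½·3·3² = 136.5 m; v ends 50 m/s.
7–8 s: v starts 50 m/s; Δx = 50·1 + ½·-6·1² = 47 m; v ends 44 m/s.
8–11 s: v starts 44 m/s; Δx = 44·3 + ½·-11·3² = 82.5 m; v ends 11 m/s.
x(11) = 7 + Σ Δx = 341 m.

341 m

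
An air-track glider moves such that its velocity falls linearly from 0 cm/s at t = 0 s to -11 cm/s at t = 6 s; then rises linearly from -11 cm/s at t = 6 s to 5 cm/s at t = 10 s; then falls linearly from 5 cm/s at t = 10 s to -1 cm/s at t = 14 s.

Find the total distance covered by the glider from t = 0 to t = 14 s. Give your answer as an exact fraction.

Distance (not displacement) is the total path length: add the absolute areas under v-t.
0–6 s: |½(0 + -11)(6)| = 33 cm
6–10 s: v = 0 at t = 8.75 s; triangle areas 15.125 + 3.125 = 18.25 cm
10–14 s: v = 0 at t = 40/3 s; triangle areas 25/3 + 1/3 = 26/3 cm
Total distance = 719/12 cm

719/12 cm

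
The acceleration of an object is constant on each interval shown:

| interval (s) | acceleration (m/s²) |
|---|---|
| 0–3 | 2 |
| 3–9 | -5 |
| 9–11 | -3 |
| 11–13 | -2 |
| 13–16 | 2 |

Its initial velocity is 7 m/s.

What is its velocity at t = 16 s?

-21 m/s

Δv equals the area under the a-t graph; then v = v₀ + Δv.
0–3 s: 2 × 3 = 6 m/s
3–9 s: -5 × 6 = -30 m/s
9–11 s: -3 × 2 = -6 m/s
11–13 s: -2 × 2 = -4 m/s
13–16 s: 2 × 3 = 6 m/s
Δv = -28 m/s, so v(16) = 7 + (-28) = -21 m/s.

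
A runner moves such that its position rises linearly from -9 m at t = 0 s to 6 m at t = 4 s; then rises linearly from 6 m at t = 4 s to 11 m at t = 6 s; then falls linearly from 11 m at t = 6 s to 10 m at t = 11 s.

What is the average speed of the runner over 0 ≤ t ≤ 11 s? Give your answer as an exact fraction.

Average speed = (total path length)/(elapsed time); on a piecewise-linear x-t graph the path length is Σ|Δx|.
0–4 s: |Δx| = |6 − -9| = 15 m
4–6 s: |Δx| = |11 − 6| = 5 m
6–11 s: |Δx| = |10 − 11| = 1 m
Total path = 21 m; average speed = 21/11 = 21/11 m/s.

21/11 m/s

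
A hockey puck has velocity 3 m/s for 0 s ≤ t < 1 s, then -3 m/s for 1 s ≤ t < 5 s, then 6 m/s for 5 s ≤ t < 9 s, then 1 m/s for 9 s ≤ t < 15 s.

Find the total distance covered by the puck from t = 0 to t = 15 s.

Distance (not displacement) is the total path length: add the absolute areas under v-t.
0–1 s: |3| × 1 = 3 m
1–5 s: |-3| × 4 = 12 m
5–9 s: |6| × 4 = 24 m
9–15 s: |1| × 6 = 6 m
Total distance = 45 m

45 m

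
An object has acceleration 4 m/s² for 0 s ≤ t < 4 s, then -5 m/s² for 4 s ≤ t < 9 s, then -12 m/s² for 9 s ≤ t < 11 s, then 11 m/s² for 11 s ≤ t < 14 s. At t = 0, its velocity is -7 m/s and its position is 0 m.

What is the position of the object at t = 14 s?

On each constant-a segment, Δv = aΔt and Δx = v₀Δt + ½aΔt²; chain segment to segment.
0–4 s: v starts -7 m/s; Δx = -7·4 + ½·4·4² = 4 m; v ends 9 m/s.
4–9 s: v starts 9 m/s; Δx = 9·5 + ½·-5·5² = -17.5 m; v ends -16 m/s.
9–11 s: v starts -16 m/s; Δx = -16·2 + ½·-12·2² = -56 m; v ends -40 m/s.
11–14 s: v starts -40 m/s; Δx = -40·3 + ½·11·3² = -70.5 m; v ends -7 m/s.
x(14) = 0 + Σ Δx = -140 m.

-140 m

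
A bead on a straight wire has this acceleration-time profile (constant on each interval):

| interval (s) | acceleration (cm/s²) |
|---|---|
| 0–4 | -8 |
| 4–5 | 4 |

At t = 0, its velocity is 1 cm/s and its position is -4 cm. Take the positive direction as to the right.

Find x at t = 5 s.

-93 cm

On each constant-a segment, Δv = aΔt and Δx = v₀Δt + ½aΔt²; chain segment to segment.
0–4 s: v starts 1 cm/s; Δx = 1·4 + ½·-8·4² = -60 cm; v ends -31 cm/s.
4–5 s: v starts -31 cm/s; Δx = -31·1 + ½·4·1² = -29 cm; v ends -27 cm/s.
x(5) = -4 + Σ Δx = -93 cm.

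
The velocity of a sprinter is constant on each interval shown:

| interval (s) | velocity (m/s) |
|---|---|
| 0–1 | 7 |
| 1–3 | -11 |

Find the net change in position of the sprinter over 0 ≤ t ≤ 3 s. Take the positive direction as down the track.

-15 m

Displacement is the signed area under the v-t curve.
0–1 s: 7 × 1 = 7 m
1–3 s: -11 × 2 = -22 m
Net displacement = -15 m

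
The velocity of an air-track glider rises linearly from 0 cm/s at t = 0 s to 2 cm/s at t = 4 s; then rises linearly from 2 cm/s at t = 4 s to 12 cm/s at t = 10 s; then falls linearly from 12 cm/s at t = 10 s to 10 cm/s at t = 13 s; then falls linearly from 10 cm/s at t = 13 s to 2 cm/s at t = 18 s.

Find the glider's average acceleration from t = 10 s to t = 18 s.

-1.25 cm/s²

Average acceleration = Δv/Δt = (2 − 12)/(18 − 10) = -1.25 cm/s².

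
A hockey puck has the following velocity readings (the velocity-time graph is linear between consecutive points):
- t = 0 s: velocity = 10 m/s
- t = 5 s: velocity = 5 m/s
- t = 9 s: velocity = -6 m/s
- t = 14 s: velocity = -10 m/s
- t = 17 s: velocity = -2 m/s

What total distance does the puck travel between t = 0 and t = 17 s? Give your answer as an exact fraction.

2345/22 m

Distance (not displacement) is the total path length: add the absolute areas under v-t.
0–5 s: |½(10 + 5)(5)| = 37.5 m
5–9 s: v = 0 at t = 75/11 s; triangle areas 50/11 + 72/11 = 122/11 m
9–14 s: |½(-6 + -10)(5)| = 40 m
14–17 s: |½(-10 + -2)(3)| = 18 m
Total distance = 2345/22 m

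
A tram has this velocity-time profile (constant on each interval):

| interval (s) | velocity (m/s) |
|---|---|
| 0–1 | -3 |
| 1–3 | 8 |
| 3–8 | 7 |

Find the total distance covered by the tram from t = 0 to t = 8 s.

54 m

Total distance travelled is ∫|v| dt — sum the magnitudes of each area piece.
0–1 s: |-3| × 1 = 3 m
1–3 s: |8| × 2 = 16 m
3–8 s: |7| × 5 = 35 m
Total distance = 54 m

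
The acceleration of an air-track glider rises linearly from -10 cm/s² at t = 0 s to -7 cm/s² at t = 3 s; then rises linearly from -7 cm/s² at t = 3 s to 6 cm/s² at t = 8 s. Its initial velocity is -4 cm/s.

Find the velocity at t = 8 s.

-32 cm/s

Δv equals the area under the a-t graph; then v = v₀ + Δv.
0–3 s: ½(-10 + -7)(3) = -25.5 cm/s
3–8 s: ½(-7 + 6)(5) = -2.5 cm/s
Δv = -28 cm/s, so v(8) = -4 + (-28) = -32 cm/s.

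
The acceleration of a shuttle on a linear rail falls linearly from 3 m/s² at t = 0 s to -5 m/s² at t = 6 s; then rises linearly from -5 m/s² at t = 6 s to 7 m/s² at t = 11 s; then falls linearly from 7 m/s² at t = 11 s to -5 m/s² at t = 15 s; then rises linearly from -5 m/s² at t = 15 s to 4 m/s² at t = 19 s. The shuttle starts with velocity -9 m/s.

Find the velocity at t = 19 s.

Δv equals the area under the a-t graph; then v = v₀ + Δv.
0–6 s: ½(3 + -5)(6) = -6 m/s
6–11 s: ½(-5 + 7)(5) = 5 m/s
11–15 s: ½(7 + -5)(4) = 4 m/s
15–19 s: ½(-5 + 4)(4) = -2 m/s
Δv = 1 m/s, so v(19) = -9 + (1) = -8 m/s.

-8 m/s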